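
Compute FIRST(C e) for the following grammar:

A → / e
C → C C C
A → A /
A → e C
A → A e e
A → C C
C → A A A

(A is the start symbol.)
{ '/', 'e' }

FIRST sets of the non-terminals involved (from the grammar, by fixed-point iteration):
  FIRST(C) = { '/', 'e' }

To compute FIRST(C e), process the symbols left to right:
Symbol C is a non-terminal. Add FIRST(C) \ {ε} = { '/', 'e' }
C is not nullable (ε ∉ FIRST(C)), so stop here.
FIRST(C e) = { '/', 'e' }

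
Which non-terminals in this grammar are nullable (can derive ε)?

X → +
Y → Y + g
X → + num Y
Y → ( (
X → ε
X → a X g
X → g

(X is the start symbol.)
A non-terminal is nullable if it can derive ε (the empty string): either it has an ε-production, or it has a production whose right-hand side consists entirely of nullable non-terminals.

ε-productions: X → ε
So X is immediately nullable.
No further non-terminal can be added: every production for the remaining non-terminals contains a terminal or a non-nullable non-terminal.
Nullable = { 'X' }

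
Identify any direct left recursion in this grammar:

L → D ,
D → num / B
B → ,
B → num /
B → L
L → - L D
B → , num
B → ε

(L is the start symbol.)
No direct left recursion

Direct left recursion occurs when N → N α for some non-terminal N (the right-hand side begins with the left-hand side itself).

L → D ,: starts with D
D → num / B: starts with num
B → ,: starts with ','
B → num /: starts with num
B → L: starts with L
L → - L D: starts with '-'
B → , num: starts with ','
B → ε: starts with ε

No direct left recursion found.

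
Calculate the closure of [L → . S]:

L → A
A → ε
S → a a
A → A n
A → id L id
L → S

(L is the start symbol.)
To compute CLOSURE, for each item [A → α.Bβ] where B is a non-terminal, add [B → .γ] for all productions B → γ; repeat for the newly added items until nothing changes.

Start with: [L → . S]
  [L → . S] has the dot before S: add [S → . a a]
No further items can be added.

CLOSURE = { [L → . S], [S → . a a] }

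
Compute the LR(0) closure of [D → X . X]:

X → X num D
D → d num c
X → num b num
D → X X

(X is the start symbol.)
To compute CLOSURE, for each item [A → α.Bβ] where B is a non-terminal, add [B → .γ] for all productions B → γ; repeat for the newly added items until nothing changes.

Start with: [D → X . X]
  [D → X . X] has the dot before X: add [X → . X num D], [X → . num b num]
No further items can be added.

CLOSURE = { [D → X . X], [X → . X num D], [X → . num b num] }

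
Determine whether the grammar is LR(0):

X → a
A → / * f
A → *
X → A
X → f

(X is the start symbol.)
Yes, the grammar is LR(0)

Augment with X' → X and build the canonical LR(0) collection (I0 = CLOSURE({[X' → . X]}), then GOTO on every symbol after a dot until no new states appear). It has 9 states:
  I0: { [A → . *], [A → . / * f], [X → . A], [X → . a], [X → . f], [X' → . X] }  — shift
  I1: { [A → * .] }  — reduce
  I2: { [A → / . * f] }  — shift
  I3: { [X → A .] }  — reduce
  I4: { [X' → X .] }  — accept
  I5: { [X → a .] }  — reduce
  I6: { [X → f .] }  — reduce
  I7: { [A → / * . f] }  — shift
  I8: { [A → / * f .] }  — reduce

Every state is either a pure shift/goto state or contains exactly one complete item and nothing to shift — no conflicts. The grammar is LR(0).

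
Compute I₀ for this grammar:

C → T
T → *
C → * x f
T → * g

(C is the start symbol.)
First, augment the grammar with C' → C
I₀ = CLOSURE({ [C' → . C] }):
  [C' → . C] has the dot before C: add [C → . T], [C → . * x f]
  [C → . T] has the dot before T: add [T → . *], [T → . * g]
No further items can be added.

I₀ = { [C → . * x f], [C → . T], [C' → . C], [T → . * g], [T → . *] }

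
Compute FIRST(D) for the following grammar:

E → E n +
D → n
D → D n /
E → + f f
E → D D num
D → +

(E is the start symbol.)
{ '+', 'n' }

From D → n:
  - n is a terminal: add 'n' and stop
From D → D n /:
  - D is the symbol being defined: contributes nothing new
    D is not nullable, so stop
From D → +:
  - '+' is a terminal: add '+' and stop

Collecting: FIRST(D) = { '+', 'n' }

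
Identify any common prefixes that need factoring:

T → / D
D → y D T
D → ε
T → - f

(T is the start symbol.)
No, left-factoring is not needed

Left-factoring is needed when two productions for the same non-terminal
share a common prefix on the right-hand side.

Productions for T:
  T → / D
  T → - f
Productions for D:
  D → y D T
  D → ε

No common prefixes found.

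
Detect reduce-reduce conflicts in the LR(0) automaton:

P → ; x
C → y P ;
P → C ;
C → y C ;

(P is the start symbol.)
A reduce-reduce conflict occurs when an LR(0) state has two complete items [A → α .] and [B → β .] — both call for a reduction, and with no lookahead the parser cannot choose between them.

Augment with P' → P and build the canonical LR(0) collection (I0 = CLOSURE({[P' → . P]}), then GOTO on every symbol after a dot until no new states appear). It has 11 states:
  I0: { [C → . y C ;], [C → . y P ;], [P → . ; x], [P → . C ;], [P' → . P] }  — shift
  I1: { [P → ; . x] }  — shift
  I2: { [P → C . ;] }  — shift
  I3: { [P' → P .] }  — accept
  I4: { [C → . y C ;], [C → . y P ;], [C → y . C ;], [C → y . P ;], [P → . ; x], [P → . C ;] }  — shift
  I5: { [C → y C . ;], [P → C . ;] }  — shift
  I6: { [C → y P . ;] }  — shift
  I7: { [C → y P ; .] }  — reduce
  I8: { [C → y C ; .], [P → C ; .] }  — 2 reduces
  I9: { [P → C ; .] }  — reduce
  I10: { [P → ; x .] }  — reduce

I8 contains complete items [C → y C ; .], [P → C ; .] — reduce-reduce conflict.

Answer: Yes — I8: [C → y C ; .] vs [P → C ; .]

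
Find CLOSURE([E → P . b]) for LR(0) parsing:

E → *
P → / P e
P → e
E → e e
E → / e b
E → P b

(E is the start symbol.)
To compute CLOSURE, for each item [A → α.Bβ] where B is a non-terminal, add [B → .γ] for all productions B → γ; repeat for the newly added items until nothing changes.

Start with: [E → P . b]
The dot precedes the terminal b, so nothing is added.

CLOSURE = { [E → P . b] }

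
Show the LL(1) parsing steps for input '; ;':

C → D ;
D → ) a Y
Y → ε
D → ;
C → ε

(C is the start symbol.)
Stack is shown with the top on the left.

Stack  Input  Action
--------------------
C $    ; ; $  output C → D ;
D ; $  ; ; $  output D → ;
; ; $  ; ; $  match ';'
; $    ; $    match ';'
$      $      accept

The string is accepted.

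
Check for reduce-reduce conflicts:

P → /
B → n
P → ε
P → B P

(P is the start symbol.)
No reduce-reduce conflicts

A reduce-reduce conflict occurs when an LR(0) state has two complete items [A → α .] and [B → β .] — both call for a reduction, and with no lookahead the parser cannot choose between them.

Augment with P' → P and build the canonical LR(0) collection (I0 = CLOSURE({[P' → . P]}), then GOTO on every symbol after a dot until no new states appear). It has 6 states:
  I0: { [B → . n], [P → . /], [P → . B P], [P → .], [P' → . P] }  — shift, reduce
  I1: { [P → / .] }  — reduce
  I2: { [B → . n], [P → . /], [P → . B P], [P → .], [P → B . P] }  — shift, reduce
  I3: { [P' → P .] }  — accept
  I4: { [B → n .] }  — reduce
  I5: { [P → B P .] }  — reduce

No state contains more than one complete item.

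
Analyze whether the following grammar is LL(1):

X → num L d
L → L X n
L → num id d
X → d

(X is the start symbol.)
A grammar is LL(1) if for each non-terminal N with multiple productions, the predict sets of those productions are pairwise disjoint, where PREDICT(N → α) = (FIRST(α) \ {ε}) ∪ (FOLLOW(N) if α ⇒* ε).

Relevant sets:
  FIRST(L) = { 'num' }

For X:
  PREDICT(X → num L d) = { 'num' }
  PREDICT(X → d) = { 'd' }
For L:
  PREDICT(L → L X n) = { 'num' }
  PREDICT(L → num id d) = { 'num' }

Conflict found: Predict set conflict for L: { 'num' }
The grammar is NOT LL(1).

Answer: No. Predict set conflict for L: { 'num' }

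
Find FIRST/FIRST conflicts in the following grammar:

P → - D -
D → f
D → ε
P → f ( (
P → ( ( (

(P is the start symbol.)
A FIRST/FIRST conflict occurs when two productions N → α and N → β for the same non-terminal have FIRST(α) ∩ FIRST(β) ≠ ∅ (with ε ∈ FIRST of a nullable right-hand side, so two nullable alternatives also conflict).

Productions for P:
  P → - D -: FIRST = { '-' }
  P → f ( (: FIRST = { 'f' }
  P → ( ( (: FIRST = { '(' }
Productions for D:
  D → f: FIRST = { 'f' }
  D → ε: FIRST = { ε }

All alternatives of each non-terminal have pairwise disjoint FIRST sets.

Answer: No FIRST/FIRST conflicts.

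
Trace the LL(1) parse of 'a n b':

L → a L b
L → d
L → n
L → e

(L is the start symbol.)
LL(1) parsing maintains a stack (initially the start symbol over $) and the input. At each step: if the stack top is a terminal, match it against the current input token; if it is a non-terminal N, replace it with the RHS of M[N, lookahead] (the unique production whose predict set contains the lookahead).

Stack is shown with the top on the left.

Stack    Input    Action
------------------------
L $      a n b $  output L → a L b
a L b $  a n b $  match 'a'
L b $    n b $    output L → n
n b $    n b $    match 'n'
b $      b $      match 'b'
$        $        accept

The string is accepted.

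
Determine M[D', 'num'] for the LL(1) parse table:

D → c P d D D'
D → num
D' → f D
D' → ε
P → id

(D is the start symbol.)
To find M[D', 'num'], we find productions for D' where 'num' is in the predict set (PREDICT(N → α) = (FIRST(α) \ {ε}) ∪ (FOLLOW(N) if α ⇒* ε)).

Relevant sets:
  FOLLOW(D') = { $, 'f' }

D' → f D: PREDICT = { 'f' }
D' → ε: PREDICT = { $, 'f' }

M[D', 'num'] is empty (no production applies)

Answer: Empty (error entry)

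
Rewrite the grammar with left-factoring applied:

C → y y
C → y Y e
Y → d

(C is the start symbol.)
C → y C'
C' → y
C' → Y e
Y → d

Left-factoring transforms A → αβ₁ | αβ₂ into A → αA' and A' → β₁ | β₂
(α is the longest common prefix among the alternatives). Repeat until
no nonterminal has two alternatives with a common prefix.

Round 1: C has alternatives sharing prefix 'y'. Introduce C': C → y C'
  Add: C' → y
  Add: C' → Y e

No remaining common prefixes — done.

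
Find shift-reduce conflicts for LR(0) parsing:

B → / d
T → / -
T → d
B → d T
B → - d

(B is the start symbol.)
No shift-reduce conflicts

A shift-reduce conflict occurs when an LR(0) state has both:
  - a complete (reduce) item [A → α .] (dot at the end), and
  - a shift item [B → β . c γ] (dot before a terminal).

Augment with B' → B and build the canonical LR(0) collection (I0 = CLOSURE({[B' → . B]}), then GOTO on every symbol after a dot until no new states appear). It has 11 states:
  I0: { [B → . - d], [B → . / d], [B → . d T], [B' → . B] }  — shift
  I1: { [B → - . d] }  — shift
  I2: { [B → / . d] }  — shift
  I3: { [B' → B .] }  — accept
  I4: { [B → d . T], [T → . / -], [T → . d] }  — shift
  I5: { [T → / . -] }  — shift
  I6: { [B → d T .] }  — reduce
  I7: { [T → d .] }  — reduce
  I8: { [T → / - .] }  — reduce
  I9: { [B → / d .] }  — reduce
  I10: { [B → - d .] }  — reduce

No state contains both a complete item and a shift item.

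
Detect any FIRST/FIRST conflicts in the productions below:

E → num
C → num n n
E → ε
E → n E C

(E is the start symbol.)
A FIRST/FIRST conflict occurs when two productions N → α and N → β for the same non-terminal have FIRST(α) ∩ FIRST(β) ≠ ∅ (with ε ∈ FIRST of a nullable right-hand side, so two nullable alternatives also conflict).

Productions for E:
  E → num: FIRST = { 'num' }
  E → ε: FIRST = { ε }
  E → n E C: FIRST = { 'n' }
C has only one production, so no FIRST/FIRST conflict is possible there.

All alternatives of each non-terminal have pairwise disjoint FIRST sets.

Answer: No FIRST/FIRST conflicts.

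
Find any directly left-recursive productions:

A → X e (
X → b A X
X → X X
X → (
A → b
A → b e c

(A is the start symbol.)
Yes, X is left-recursive

Direct left recursion occurs when N → N α for some non-terminal N (the right-hand side begins with the left-hand side itself).

A → X e (: starts with X
X → b A X: starts with b
X → X X: LEFT RECURSIVE (starts with X)
X → (: starts with '('
A → b: starts with b
A → b e c: starts with b

The grammar has direct left recursion on: X.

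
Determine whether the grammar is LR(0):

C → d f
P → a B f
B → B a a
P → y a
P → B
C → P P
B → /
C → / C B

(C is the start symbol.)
A grammar is LR(0) if no state in the canonical LR(0) collection has:
  - both a shift item (dot before a terminal) and a complete item (shift-reduce conflict), or
  - two or more complete items (reduce-reduce conflict; the accept item [C' → C .] counts as a complete item here).

Augment with C' → C and build the canonical LR(0) collection (I0 = CLOSURE({[C' → . C]}), then GOTO on every symbol after a dot until no new states appear). It has 18 states:
  I0: { [B → . /], [B → . B a a], [C → . / C B], [C → . P P], [C → . d f], [C' → . C], [P → . B], [P → . a B f], [P → . y a] }  — shift
  I1: { [B → . /], [B → . B a a], [B → / .], [C → . / C B], [C → . P P], [C → . d f], [C → / . C B], [P → . B], [P → . a B f], [P → . y a] }  — shift, reduce
  I2: { [B → B . a a], [P → B .] }  — shift, reduce
  I3: { [C' → C .] }  — accept
  I4: { [B → . /], [B → . B a a], [C → P . P], [P → . B], [P → . a B f], [P → . y a] }  — shift
  I5: { [B → . /], [B → . B a a], [P → a . B f] }  — shift
  I6: { [C → d . f] }  — shift
  I7: { [P → y . a] }  — shift
  I8: { [P → y a .] }  — reduce
  I9: { [C → d f .] }  — reduce
  I10: { [B → / .] }  — reduce
  I11: { [B → B . a a], [P → a B . f] }  — shift
  I12: { [B → B a . a] }  — shift
  I13: { [P → a B f .] }  — reduce
  I14: { [B → B a a .] }  — reduce
  I15: { [C → P P .] }  — reduce
  I16: { [B → . /], [B → . B a a], [C → / C . B] }  — shift
  I17: { [B → B . a a], [C → / C B .] }  — shift, reduce

Conflict in state I1:
  Shift-reduce conflict between [B → / .] and [B → . /]
So the grammar is NOT LR(0).

Answer: No. Shift-reduce conflict between [B → / .] and [B → . /]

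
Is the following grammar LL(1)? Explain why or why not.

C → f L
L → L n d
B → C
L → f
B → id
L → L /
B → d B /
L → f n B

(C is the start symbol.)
No. Predict set conflict for L: { 'f' }

Relevant sets:
  FIRST(L) = { 'f' }
  FIRST(C) = { 'f' }

For L:
  PREDICT(L → L n d) = { 'f' }
  PREDICT(L → f) = { 'f' }
  PREDICT(L → L '/') = { 'f' }
  PREDICT(L → f n B) = { 'f' }
For B:
  PREDICT(B → C) = { 'f' }
  PREDICT(B → id) = { 'id' }
  PREDICT(B → d B '/') = { 'd' }
C has a single production, so nothing to check there.

Conflict found: Predict set conflict for L: { 'f' }
The grammar is NOT LL(1).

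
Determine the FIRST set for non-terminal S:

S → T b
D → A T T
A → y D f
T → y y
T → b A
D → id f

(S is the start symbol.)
{ 'b', 'y' }

To compute FIRST(S), examine every production with S on the left-hand side, reading each right-hand side left to right until a non-nullable symbol is reached.

FIRST sets of the other non-terminals involved (by the same procedure, iterated to a fixed point):
  FIRST(T) = { 'b', 'y' }

From S → T b:
  - T is a non-terminal: add FIRST(T) \ {ε} = { 'b', 'y' }
    T is not nullable, so stop

Collecting: FIRST(S) = { 'b', 'y' }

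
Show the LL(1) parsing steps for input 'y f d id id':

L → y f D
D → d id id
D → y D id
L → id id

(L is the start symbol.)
LL(1) parsing maintains a stack (initially the start symbol over $) and the input. At each step: if the stack top is a terminal, match it against the current input token; if it is a non-terminal N, replace it with the RHS of M[N, lookahead] (the unique production whose predict set contains the lookahead).

Stack is shown with the top on the left.

Stack      Input          Action
--------------------------------
L $        y f d id id $  output L → y f D
y f D $    y f d id id $  match 'y'
f D $      f d id id $    match 'f'
D $        d id id $      output D → d id id
d id id $  d id id $      match 'd'
id id $    id id $        match 'id'
id $       id $           match 'id'
$          $              accept

The string is accepted.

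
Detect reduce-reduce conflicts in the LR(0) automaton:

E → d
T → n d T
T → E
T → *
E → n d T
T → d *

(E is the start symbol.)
Yes — I11: [E → n d T .] vs [T → n d T .]

Augment with E' → E and build the canonical LR(0) collection (I0 = CLOSURE({[E' → . E]}), then GOTO on every symbol after a dot until no new states appear). It has 13 states:
  I0: { [E → . d], [E → . n d T], [E' → . E] }  — shift
  I1: { [E' → E .] }  — accept
  I2: { [E → d .] }  — reduce
  I3: { [E → n . d T] }  — shift
  I4: { [E → . d], [E → . n d T], [E → n d . T], [T → . *], [T → . E], [T → . d *], [T → . n d T] }  — shift
  I5: { [T → * .] }  — reduce
  I6: { [T → E .] }  — reduce
  I7: { [E → n d T .] }  — reduce
  I8: { [E → d .], [T → d . *] }  — shift, reduce
  I9: { [E → n . d T], [T → n . d T] }  — shift
  I10: { [E → . d], [E → . n d T], [E → n d . T], [T → . *], [T → . E], [T → . d *], [T → . n d T], [T → n d . T] }  — shift
  I11: { [E → n d T .], [T → n d T .] }  — 2 reduces
  I12: { [T → d * .] }  — reduce

I11 contains complete items [E → n d T .], [T → n d T .] — reduce-reduce conflict.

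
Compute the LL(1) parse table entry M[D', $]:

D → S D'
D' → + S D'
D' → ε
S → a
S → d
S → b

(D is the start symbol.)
D' → ε

To find M[D', $], we find productions for D' where $ is in the predict set (PREDICT(N → α) = (FIRST(α) \ {ε}) ∪ (FOLLOW(N) if α ⇒* ε)).

Relevant sets:
  FOLLOW(D') = { $ }

D' → + S D': PREDICT = { '+' }
D' → ε: PREDICT = { $ }
  $ is in predict set, so this production goes in M[D', $]

M[D', $] = D' → ε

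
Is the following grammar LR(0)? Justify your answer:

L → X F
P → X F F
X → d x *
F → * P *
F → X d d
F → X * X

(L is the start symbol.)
Yes, the grammar is LR(0)

A grammar is LR(0) if no state in the canonical LR(0) collection has:
  - both a shift item (dot before a terminal) and a complete item (shift-reduce conflict), or
  - two or more complete items (reduce-reduce conflict; the accept item [L' → L .] counts as a complete item here).

Augment with L' → L and build the canonical LR(0) collection (I0 = CLOSURE({[L' → . L]}), then GOTO on every symbol after a dot until no new states appear). It has 18 states:
  I0: { [L → . X F], [L' → . L], [X → . d x *] }  — shift
  I1: { [L' → L .] }  — accept
  I2: { [F → . * P *], [F → . X * X], [F → . X d d], [L → X . F], [X → . d x *] }  — shift
  I3: { [X → d . x *] }  — shift
  I4: { [X → d x . *] }  — shift
  I5: { [X → d x * .] }  — reduce
  I6: { [F → * . P *], [P → . X F F], [X → . d x *] }  — shift
  I7: { [L → X F .] }  — reduce
  I8: { [F → X . * X], [F → X . d d] }  — shift
  I9: { [F → X * . X], [X → . d x *] }  — shift
  I10: { [F → X d . d] }  — shift
  I11: { [F → X d d .] }  — reduce
  I12: { [F → X * X .] }  — reduce
  I13: { [F → * P . *] }  — shift
  I14: { [F → . * P *], [F → . X * X], [F → . X d d], [P → X . F F], [X → . d x *] }  — shift
  I15: { [F → . * P *], [F → . X * X], [F → . X d d], [P → X F . F], [X → . d x *] }  — shift
  I16: { [P → X F F .] }  — reduce
  I17: { [F → * P * .] }  — reduce

Every state is either a pure shift/goto state or contains exactly one complete item and nothing to shift — no conflicts. The grammar is LR(0).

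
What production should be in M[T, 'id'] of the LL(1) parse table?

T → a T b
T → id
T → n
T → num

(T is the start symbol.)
To find M[T, 'id'], we find productions for T where 'id' is in the predict set (PREDICT(N → α) = (FIRST(α) \ {ε}) ∪ (FOLLOW(N) if α ⇒* ε)).

T → a T b: PREDICT = { 'a' }
T → id: PREDICT = { 'id' }
  'id' is in predict set, so this production goes in M[T, 'id']
T → n: PREDICT = { 'n' }
T → num: PREDICT = { 'num' }

M[T, 'id'] = T → id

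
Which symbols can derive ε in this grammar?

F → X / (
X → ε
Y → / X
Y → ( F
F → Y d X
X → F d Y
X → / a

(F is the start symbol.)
{ 'X' }

A non-terminal is nullable if it can derive ε (the empty string): either it has an ε-production, or it has a production whose right-hand side consists entirely of nullable non-terminals.

ε-productions: X → ε
So X is immediately nullable.
No further non-terminal can be added: every production for the remaining non-terminals contains a terminal or a non-nullable non-terminal.
Nullable = { 'X' }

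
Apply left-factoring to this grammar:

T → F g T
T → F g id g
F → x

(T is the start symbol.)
Left-factoring transforms A → αβ₁ | αβ₂ into A → αA' and A' → β₁ | β₂
(α is the longest common prefix among the alternatives). Repeat until
no nonterminal has two alternatives with a common prefix.

Round 1: T has alternatives sharing prefix 'F g'. Introduce T': T → F g T'
  Add: T' → T
  Add: T' → id g

No remaining common prefixes — done.

Resulting grammar:
T → F g T'
T' → T
T' → id g
F → x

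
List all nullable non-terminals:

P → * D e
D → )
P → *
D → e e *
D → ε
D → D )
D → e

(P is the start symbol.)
{ 'D' }

A non-terminal is nullable if it can derive ε (the empty string): either it has an ε-production, or it has a production whose right-hand side consists entirely of nullable non-terminals.

ε-productions: D → ε
So D is immediately nullable.
No further non-terminal can be added: every production for the remaining non-terminals contains a terminal or a non-nullable non-terminal.
Nullable = { 'D' }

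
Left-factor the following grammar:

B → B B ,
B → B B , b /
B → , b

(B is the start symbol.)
Left-factoring transforms A → αβ₁ | αβ₂ into A → αA' and A' → β₁ | β₂
(α is the longest common prefix among the alternatives). Repeat until
no nonterminal has two alternatives with a common prefix.

Round 1: B has alternatives sharing prefix 'B B ,'. Introduce B': B → B B , B'
  Add: B' → ε
  Add: B' → b /

No remaining common prefixes — done.

Resulting grammar:
B → B B , B'
B' → ε
B' → b /
B → , b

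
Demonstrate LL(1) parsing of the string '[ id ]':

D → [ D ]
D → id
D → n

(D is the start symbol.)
Stack is shown with the top on the left.

Stack    Input     Action
-------------------------
D $      [ id ] $  output D → [ D ]
[ D ] $  [ id ] $  match '['
D ] $    id ] $    output D → id
id ] $   id ] $    match 'id'
] $      ] $       match ']'
$        $         accept

The string is accepted.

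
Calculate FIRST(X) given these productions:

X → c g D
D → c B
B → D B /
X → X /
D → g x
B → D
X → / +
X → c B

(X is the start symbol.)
To compute FIRST(X), examine every production with X on the left-hand side, reading each right-hand side left to right until a non-nullable symbol is reached.

From X → c g D:
  - c is a terminal: add 'c' and stop
From X → X /:
  - X is the symbol being defined: contributes nothing new
    X is not nullable, so stop
From X → / +:
  - '/' is a terminal: add '/' and stop
From X → c B:
  - c is a terminal: add 'c' and stop

Collecting: FIRST(X) = { '/', 'c' }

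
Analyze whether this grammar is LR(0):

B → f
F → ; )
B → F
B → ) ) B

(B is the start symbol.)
Yes, the grammar is LR(0)

A grammar is LR(0) if no state in the canonical LR(0) collection has:
  - both a shift item (dot before a terminal) and a complete item (shift-reduce conflict), or
  - two or more complete items (reduce-reduce conflict; the accept item [B' → B .] counts as a complete item here).

Augment with B' → B and build the canonical LR(0) collection (I0 = CLOSURE({[B' → . B]}), then GOTO on every symbol after a dot until no new states appear). It has 9 states:
  I0: { [B → . ) ) B], [B → . F], [B → . f], [B' → . B], [F → . ; )] }  — shift
  I1: { [B → ) . ) B] }  — shift
  I2: { [F → ; . )] }  — shift
  I3: { [B' → B .] }  — accept
  I4: { [B → F .] }  — reduce
  I5: { [B → f .] }  — reduce
  I6: { [F → ; ) .] }  — reduce
  I7: { [B → ) ) . B], [B → . ) ) B], [B → . F], [B → . f], [F → . ; )] }  — shift
  I8: { [B → ) ) B .] }  — reduce

Every state is either a pure shift/goto state or contains exactly one complete item and nothing to shift — no conflicts. The grammar is LR(0).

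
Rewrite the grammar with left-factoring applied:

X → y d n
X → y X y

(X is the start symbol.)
Left-factoring transforms A → αβ₁ | αβ₂ into A → αA' and A' → β₁ | β₂
(α is the longest common prefix among the alternatives). Repeat until
no nonterminal has two alternatives with a common prefix.

Round 1: X has alternatives sharing prefix 'y'. Introduce X': X → y X'
  Add: X' → d n
  Add: X' → X y

No remaining common prefixes — done.

Resulting grammar:
X → y X'
X' → d n
X' → X y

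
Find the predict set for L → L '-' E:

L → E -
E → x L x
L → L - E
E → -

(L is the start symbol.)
PREDICT(L → L '-' E) = (FIRST(RHS) \ {ε}) ∪ (FOLLOW(L) if ε ∈ FIRST(RHS), i.e. RHS ⇒* ε)
FIRST(L) = { '-', 'x' }
FIRST(L '-' E) = { '-', 'x' }
ε ∉ FIRST(L '-' E), so FOLLOW(L) is not added.
PREDICT(L → L '-' E) = { '-', 'x' }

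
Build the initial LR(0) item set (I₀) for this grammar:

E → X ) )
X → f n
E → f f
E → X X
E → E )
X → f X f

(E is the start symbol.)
{ [E → . E )], [E → . X ) )], [E → . X X], [E → . f f], [E' → . E], [X → . f X f], [X → . f n] }

First, augment the grammar with E' → E
I₀ = CLOSURE({ [E' → . E] }):
  [E' → . E] has the dot before E: add [E → . X ) )], [E → . f f], [E → . X X], [E → . E )]
  [E → . X ) )] has the dot before X: add [X → . f n], [X → . f X f]
No further items can be added.

I₀ = { [E → . E )], [E → . X ) )], [E → . X X], [E → . f f], [E' → . E], [X → . f X f], [X → . f n] }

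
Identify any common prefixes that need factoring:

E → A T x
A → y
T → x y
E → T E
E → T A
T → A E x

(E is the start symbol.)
Left-factoring is needed when two productions for the same non-terminal
share a common prefix on the right-hand side.

Productions for E:
  E → A T x
  E → T E
  E → T A
Productions for T:
  T → x y
  T → A E x

Found common prefix 'T' in productions for E

Answer: Yes, E has productions with common prefix 'T'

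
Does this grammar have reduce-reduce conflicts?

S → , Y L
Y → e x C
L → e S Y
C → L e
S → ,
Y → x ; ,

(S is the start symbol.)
A reduce-reduce conflict occurs when an LR(0) state has two complete items [A → α .] and [B → β .] — both call for a reduction, and with no lookahead the parser cannot choose between them.

Augment with S' → S and build the canonical LR(0) collection (I0 = CLOSURE({[S' → . S]}), then GOTO on every symbol after a dot until no new states appear). It has 16 states:
  I0: { [S → . , Y L], [S → . ,], [S' → . S] }  — shift
  I1: { [S → , . Y L], [S → , .], [Y → . e x C], [Y → . x ; ,] }  — shift, reduce
  I2: { [S' → S .] }  — accept
  I3: { [L → . e S Y], [S → , Y . L] }  — shift
  I4: { [Y → e . x C] }  — shift
  I5: { [Y → x . ; ,] }  — shift
  I6: { [Y → x ; . ,] }  — shift
  I7: { [Y → x ; , .] }  — reduce
  I8: { [C → . L e], [L → . e S Y], [Y → e x . C] }  — shift
  I9: { [Y → e x C .] }  — reduce
  I10: { [C → L . e] }  — shift
  I11: { [L → e . S Y], [S → . , Y L], [S → . ,] }  — shift
  I12: { [L → e S . Y], [Y → . e x C], [Y → . x ; ,] }  — shift
  I13: { [L → e S Y .] }  — reduce
  I14: { [C → L e .] }  — reduce
  I15: { [S → , Y L .] }  — reduce

No state contains more than one complete item.

Answer: No reduce-reduce conflicts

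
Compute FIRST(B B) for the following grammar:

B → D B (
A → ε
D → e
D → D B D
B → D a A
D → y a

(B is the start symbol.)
{ 'e', 'y' }

FIRST sets of the non-terminals involved (from the grammar, by fixed-point iteration):
  FIRST(B) = { 'e', 'y' }

To compute FIRST(B B), process the symbols left to right:
Symbol B is a non-terminal. Add FIRST(B) \ {ε} = { 'e', 'y' }
B is not nullable (ε ∉ FIRST(B)), so stop here.
FIRST(B B) = { 'e', 'y' }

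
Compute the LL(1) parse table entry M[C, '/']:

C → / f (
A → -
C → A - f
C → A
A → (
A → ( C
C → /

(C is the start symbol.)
To find M[C, '/'], we find productions for C where '/' is in the predict set (PREDICT(N → α) = (FIRST(α) \ {ε}) ∪ (FOLLOW(N) if α ⇒* ε)).

Relevant sets:
  FIRST(A) = { '(', '-' }

C → / f (: PREDICT = { '/' }
  '/' is in predict set, so this production goes in M[C, '/']
C → A - f: PREDICT = { '(', '-' }
C → A: PREDICT = { '(', '-' }
C → /: PREDICT = { '/' }
  '/' is in predict set, so this production goes in M[C, '/']

M[C, '/'] = C → / f (, C → /  (a multiply-defined cell — the grammar is not LL(1))

Answer: C → / f (, C → /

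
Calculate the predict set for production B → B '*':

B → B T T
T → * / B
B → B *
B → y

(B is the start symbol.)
PREDICT(B → B '*') = (FIRST(RHS) \ {ε}) ∪ (FOLLOW(B) if ε ∈ FIRST(RHS), i.e. RHS ⇒* ε)
FIRST(B) = { 'y' }
FIRST(B '*') = { 'y' }
ε ∉ FIRST(B '*'), so FOLLOW(B) is not added.
PREDICT(B → B '*') = { 'y' }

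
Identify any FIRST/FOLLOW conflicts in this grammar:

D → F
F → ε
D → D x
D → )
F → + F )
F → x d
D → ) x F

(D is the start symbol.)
Yes. D → D x with FOLLOW(D) on { 'x' }; F → x d with FOLLOW(F) on { 'x' }

A FIRST/FOLLOW conflict occurs when a non-terminal N has a nullable alternative N → β (β ⇒* ε) and another alternative N → α with FIRST(α) ∩ FOLLOW(N) ≠ ∅: on such a lookahead the parser cannot decide between expanding α and letting N vanish via β.

Nullable non-terminals: D, F.
FIRST sets used below: FIRST(F) = { '+', 'x', ε }, FIRST(D) = { ')', '+', 'x', ε }

D: nullable alternative(s) D → F; FOLLOW(D) = { $, 'x' }
  D → F: FIRST \ {ε} = { '+', 'x' } — this is the only nullable alternative, skip
  D → D x: FIRST \ {ε} = { ')', '+', 'x' } — overlaps FOLLOW(D) on { 'x' }: CONFLICT
  D → ): FIRST \ {ε} = { ')' } — disjoint from FOLLOW(D)
  D → ) x F: FIRST \ {ε} = { ')' } — disjoint from FOLLOW(D)

F: nullable alternative(s) F → ε; FOLLOW(F) = { $, ')', 'x' }
  F → ε: FIRST \ {ε} = { } — this is the only nullable alternative, skip
  F → + F ): FIRST \ {ε} = { '+' } — disjoint from FOLLOW(F)
  F → x d: FIRST \ {ε} = { 'x' } — overlaps FOLLOW(F) on { 'x' }: CONFLICT

So the grammar has 2 FIRST/FOLLOW conflicts (marked CONFLICT above).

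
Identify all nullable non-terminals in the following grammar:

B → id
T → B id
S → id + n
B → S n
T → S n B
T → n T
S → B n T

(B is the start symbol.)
None

A non-terminal is nullable if it can derive ε (the empty string): either it has an ε-production, or it has a production whose right-hand side consists entirely of nullable non-terminals.

There are no ε-productions, so no non-terminal can derive ε.
No non-terminals are nullable.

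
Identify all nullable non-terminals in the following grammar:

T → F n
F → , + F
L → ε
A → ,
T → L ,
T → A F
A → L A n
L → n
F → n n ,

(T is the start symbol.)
{ 'L' }

A non-terminal is nullable if it can derive ε (the empty string): either it has an ε-production, or it has a production whose right-hand side consists entirely of nullable non-terminals.

ε-productions: L → ε
So L is immediately nullable.
No further non-terminal can be added: every production for the remaining non-terminals contains a terminal or a non-nullable non-terminal.
Nullable = { 'L' }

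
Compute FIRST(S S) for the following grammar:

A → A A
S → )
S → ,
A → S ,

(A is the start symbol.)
FIRST sets of the non-terminals involved (from the grammar, by fixed-point iteration):
  FIRST(S) = { ')', ',' }

To compute FIRST(S S), process the symbols left to right:
Symbol S is a non-terminal. Add FIRST(S) \ {ε} = { ')', ',' }
S is not nullable (ε ∉ FIRST(S)), so stop here.
FIRST(S S) = { ')', ',' }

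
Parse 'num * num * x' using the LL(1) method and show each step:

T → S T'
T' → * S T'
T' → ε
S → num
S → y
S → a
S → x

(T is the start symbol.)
LL(1) parsing maintains a stack (initially the start symbol over $) and the input. At each step: if the stack top is a terminal, match it against the current input token; if it is a non-terminal N, replace it with the RHS of M[N, lookahead] (the unique production whose predict set contains the lookahead).

Stack is shown with the top on the left.

Stack     Input            Action
---------------------------------
T $       num * num * x $  output T → S T'
S T' $    num * num * x $  output S → num
num T' $  num * num * x $  match 'num'
T' $      * num * x $      output T' → * S T'
* S T' $  * num * x $      match '*'
S T' $    num * x $        output S → num
num T' $  num * x $        match 'num'
T' $      * x $            output T' → * S T'
* S T' $  * x $            match '*'
S T' $    x $              output S → x
x T' $    x $              match 'x'
T' $      $                output T' → ε
$         $                accept

The string is accepted.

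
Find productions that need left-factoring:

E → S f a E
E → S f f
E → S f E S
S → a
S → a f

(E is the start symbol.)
Left-factoring is needed when two productions for the same non-terminal
share a common prefix on the right-hand side.

Productions for E:
  E → S f a E
  E → S f f
  E → S f E S
Productions for S:
  S → a
  S → a f

Found common prefix 'S f' in productions for E
Found common prefix 'a' in productions for S

Answer: Yes, E has productions with common prefix 'S f'; S has productions with common prefix 'a'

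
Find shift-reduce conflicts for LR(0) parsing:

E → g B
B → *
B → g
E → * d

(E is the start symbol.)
Augment with E' → E and build the canonical LR(0) collection (I0 = CLOSURE({[E' → . E]}), then GOTO on every symbol after a dot until no new states appear). It has 8 states:
  I0: { [E → . * d], [E → . g B], [E' → . E] }  — shift
  I1: { [E → * . d] }  — shift
  I2: { [E' → E .] }  — accept
  I3: { [B → . *], [B → . g], [E → g . B] }  — shift
  I4: { [B → * .] }  — reduce
  I5: { [E → g B .] }  — reduce
  I6: { [B → g .] }  — reduce
  I7: { [E → * d .] }  — reduce

No state contains both a complete item and a shift item.

Answer: No shift-reduce conflicts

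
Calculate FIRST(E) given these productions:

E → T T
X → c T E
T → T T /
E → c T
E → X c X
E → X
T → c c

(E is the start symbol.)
{ 'c' }

To compute FIRST(E), examine every production with E on the left-hand side, reading each right-hand side left to right until a non-nullable symbol is reached.

FIRST sets of the other non-terminals involved (by the same procedure, iterated to a fixed point):
  FIRST(T) = { 'c' }
  FIRST(X) = { 'c' }

From E → T T:
  - T is a non-terminal: add FIRST(T) \ {ε} = { 'c' }
    T is not nullable, so stop
From E → c T:
  - c is a terminal: add 'c' and stop
From E → X c X:
  - X is a non-terminal: add FIRST(X) \ {ε} = { 'c' }
    X is not nullable, so stop
From E → X:
  - X is a non-terminal: add FIRST(X) \ {ε} = { 'c' }
    X is not nullable, so stop

Collecting: FIRST(E) = { 'c' }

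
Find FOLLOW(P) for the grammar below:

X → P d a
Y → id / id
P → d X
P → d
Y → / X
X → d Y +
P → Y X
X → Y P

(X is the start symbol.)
{ $, '+', '/', 'd', 'id' }

In X → P d a: P is followed by d a, add FIRST(d a) \ {ε} = { 'd' }
In X → Y P: P is at the end, add FOLLOW(X)

The FOLLOW sets referred to above (computed the same way, to a fixed point):
  FOLLOW(X) = { $, '+', '/', 'd', 'id' }

Taking the union: FOLLOW(P) = { $, '+', '/', 'd', 'id' }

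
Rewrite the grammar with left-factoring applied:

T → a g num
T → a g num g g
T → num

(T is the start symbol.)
T → a g num T'
T' → ε
T' → g g
T → num

Left-factoring transforms A → αβ₁ | αβ₂ into A → αA' and A' → β₁ | β₂
(α is the longest common prefix among the alternatives). Repeat until
no nonterminal has two alternatives with a common prefix.

Round 1: T has alternatives sharing prefix 'a g num'. Introduce T': T → a g num T'
  Add: T' → ε
  Add: T' → g g

No remaining common prefixes — done.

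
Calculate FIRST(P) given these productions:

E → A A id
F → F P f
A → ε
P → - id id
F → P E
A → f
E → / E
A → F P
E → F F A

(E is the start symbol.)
To compute FIRST(P), examine every production with P on the left-hand side, reading each right-hand side left to right until a non-nullable symbol is reached.

From P → - id id:
  - '-' is a terminal: add '-' and stop

Collecting: FIRST(P) = { '-' }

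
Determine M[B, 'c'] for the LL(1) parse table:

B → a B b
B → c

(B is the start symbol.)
B → c

To find M[B, 'c'], we find productions for B where 'c' is in the predict set (PREDICT(N → α) = (FIRST(α) \ {ε}) ∪ (FOLLOW(N) if α ⇒* ε)).

B → a B b: PREDICT = { 'a' }
B → c: PREDICT = { 'c' }
  'c' is in predict set, so this production goes in M[B, 'c']

M[B, 'c'] = B → c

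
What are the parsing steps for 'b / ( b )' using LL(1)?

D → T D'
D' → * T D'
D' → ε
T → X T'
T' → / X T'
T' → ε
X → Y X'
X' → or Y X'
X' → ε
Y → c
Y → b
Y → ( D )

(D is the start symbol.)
Stack is shown with the top on the left.

Stack                    Input        Action
--------------------------------------------
D $                      b / ( b ) $  output D → T D'
T D' $                   b / ( b ) $  output T → X T'
X T' D' $                b / ( b ) $  output X → Y X'
Y X' T' D' $             b / ( b ) $  output Y → b
b X' T' D' $             b / ( b ) $  match 'b'
X' T' D' $               / ( b ) $    output X' → ε
T' D' $                  / ( b ) $    output T' → / X T'
/ X T' D' $              / ( b ) $    match '/'
X T' D' $                ( b ) $      output X → Y X'
Y X' T' D' $             ( b ) $      output Y → ( D )
( D ) X' T' D' $         ( b ) $      match '('
D ) X' T' D' $           b ) $        output D → T D'
T D' ) X' T' D' $        b ) $        output T → X T'
X T' D' ) X' T' D' $     b ) $        output X → Y X'
Y X' T' D' ) X' T' D' $  b ) $        output Y → b
b X' T' D' ) X' T' D' $  b ) $        match 'b'
X' T' D' ) X' T' D' $    ) $          output X' → ε
T' D' ) X' T' D' $       ) $          output T' → ε
D' ) X' T' D' $          ) $          output D' → ε
) X' T' D' $             ) $          match ')'
X' T' D' $               $            output X' → ε
T' D' $                  $            output T' → ε
D' $                     $            output D' → ε
$                        $            accept

The string is accepted.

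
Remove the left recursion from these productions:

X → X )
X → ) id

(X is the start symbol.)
X → ) id X'
X' → ) X'
X' → ε

X is directly left-recursive. The standard transformation for
  A → A α₁ | ... | A α_m | β₁ | ... | β_n
is
  A  → β₁ A' | ... | β_n A'
  A' → α₁ A' | ... | α_m A' | ε

X → ) id becomes X → ) id X'
X → X ) becomes X' → ) X'
Add X' → ε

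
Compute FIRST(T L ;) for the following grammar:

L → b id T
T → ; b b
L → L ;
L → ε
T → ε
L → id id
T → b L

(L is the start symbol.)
FIRST sets of the non-terminals involved (from the grammar, by fixed-point iteration):
  FIRST(T) = { ';', 'b', ε }
  FIRST(L) = { ';', 'b', 'id', ε }

To compute FIRST(T L ;), process the symbols left to right:
Symbol T is a non-terminal. Add FIRST(T) \ {ε} = { ';', 'b' }
T is nullable (ε ∈ FIRST(T)), continue to the next symbol.
Symbol L is a non-terminal. Add FIRST(L) \ {ε} = { ';', 'b', 'id' }
L is nullable (ε ∈ FIRST(L)), continue to the next symbol.
Symbol ; is a terminal. Add ';' and stop.
FIRST(T L ;) = { ';', 'b', 'id' }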